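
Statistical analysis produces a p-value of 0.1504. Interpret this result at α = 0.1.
Since p = 0.1504 > α = 0.1, fail to reject H₀.
There is insufficient evidence to reject the null hypothesis; the result is not statistically significant at the 0.1 level.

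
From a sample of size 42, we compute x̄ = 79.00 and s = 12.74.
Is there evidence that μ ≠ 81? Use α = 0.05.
One-sample t-test:
H₀: μ = 81
H₁: μ ≠ 81
df = n - 1 = 41
t = (x̄ - μ₀) / (s/√n) = (79.00 - 81) / (12.74/√42) = -1.017
p-value = 0.3149

Since p-value > α = 0.05, we fail to reject H₀.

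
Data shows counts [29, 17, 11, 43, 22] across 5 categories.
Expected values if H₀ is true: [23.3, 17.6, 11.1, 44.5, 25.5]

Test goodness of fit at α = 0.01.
Chi-square goodness of fit test:
H₀: observed counts match expected distribution
H₁: observed counts differ from expected distribution
df = k - 1 = 4
χ² = Σ(O - E)²/E
   = (29 - 23.3)²/23.3 + (17 - 17.6)²/17.6 + (11 - 11.1)²/11.1 + (43 - 44.5)²/44.5 + (22 - 25.5)²/25.5
   = 1.394 + 0.020 + 0.001 + 0.051 + 0.480
   = 1.95
p-value = 0.7456

Since p-value > α = 0.01, we fail to reject H₀.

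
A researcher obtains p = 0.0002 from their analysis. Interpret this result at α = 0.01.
Since p = 0.0002 < α = 0.01, reject H₀.
There is sufficient evidence to reject the null hypothesis; the result is statistically significant at the 0.01 level.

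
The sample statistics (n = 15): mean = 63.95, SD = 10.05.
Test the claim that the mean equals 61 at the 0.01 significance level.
One-sample t-test:
H₀: μ = 61
H₁: μ ≠ 61
df = n - 1 = 14
t = (x̄ - μ₀) / (s/√n) = (63.95 - 61) / (10.05/√15) = 1.137
p-value = 0.2747

Since p-value > α = 0.01, we fail to reject H₀.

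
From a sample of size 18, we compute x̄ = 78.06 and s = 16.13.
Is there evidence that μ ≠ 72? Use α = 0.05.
One-sample t-test:
H₀: μ = 72
H₁: μ ≠ 72
df = n - 1 = 17
t = (x̄ - μ₀) / (s/√n) = (78.06 - 72) / (16.13/√18) = 1.594
p-value = 0.1294

Since p-value > α = 0.05, we fail to reject H₀.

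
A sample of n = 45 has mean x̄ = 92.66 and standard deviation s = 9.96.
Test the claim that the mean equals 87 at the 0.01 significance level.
One-sample t-test:
H₀: μ = 87
H₁: μ ≠ 87
df = n - 1 = 44
t = (x̄ - μ₀) / (s/√n) = (92.66 - 87) / (9.96/√45) = 3.812
p-value = 0.0004

Since p-value < α = 0.01, we reject H₀.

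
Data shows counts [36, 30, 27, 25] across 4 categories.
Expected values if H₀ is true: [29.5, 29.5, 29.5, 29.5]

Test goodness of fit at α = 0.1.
Chi-square goodness of fit test:
H₀: observed counts match expected distribution
H₁: observed counts differ from expected distribution
df = k - 1 = 3
χ² = Σ(O - E)²/E
   = (36 - 29.5)²/29.5 + (30 - 29.5)²/29.5 + (27 - 29.5)²/29.5 + (25 - 29.5)²/29.5
   = 1.432 + 0.008 + 0.212 + 0.686
   = 2.34
p-value = 0.5051

Since p-value > α = 0.1, we fail to reject H₀.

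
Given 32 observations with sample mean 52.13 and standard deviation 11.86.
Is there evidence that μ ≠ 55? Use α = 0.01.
One-sample t-test:
H₀: μ = 55
H₁: μ ≠ 55
df = n - 1 = 31
t = (x̄ - μ₀) / (s/√n) = (52.13 - 55) / (11.86/√32) = -1.369
p-value = 0.1809

Since p-value > α = 0.01, we fail to reject H₀.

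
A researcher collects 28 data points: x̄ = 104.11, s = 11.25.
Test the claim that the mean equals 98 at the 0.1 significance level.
One-sample t-test:
H₀: μ = 98
H₁: μ ≠ 98
df = n - 1 = 27
t = (x̄ - μ₀) / (s/√n) = (104.11 - 98) / (11.25/√28) = 2.874
p-value = 0.0078

Since p-value < α = 0.1, we reject H₀.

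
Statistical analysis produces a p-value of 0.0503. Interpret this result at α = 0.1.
Since p = 0.0503 < α = 0.1, reject H₀.
There is sufficient evidence to reject the null hypothesis; the result is statistically significant at the 0.1 level.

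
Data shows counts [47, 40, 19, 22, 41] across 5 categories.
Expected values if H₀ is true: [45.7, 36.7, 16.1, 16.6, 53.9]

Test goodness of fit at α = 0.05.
Chi-square goodness of fit test:
H₀: observed counts match expected distribution
H₁: observed counts differ from expected distribution
df = k - 1 = 4
χ² = Σ(O - E)²/E
   = (47 - 45.7)²/45.7 + (40 - 36.7)²/36.7 + (19 - 16.1)²/16.1 + (22 - 16.6)²/16.6 + (41 - 53.9)²/53.9
   = 0.037 + 0.297 + 0.522 + 1.757 + 3.087
   = 5.70
p-value = 0.2227

Since p-value > α = 0.05, we fail to reject H₀.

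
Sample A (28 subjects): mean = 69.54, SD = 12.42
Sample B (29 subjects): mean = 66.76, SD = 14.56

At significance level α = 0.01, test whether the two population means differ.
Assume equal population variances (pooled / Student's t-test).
Student's two-sample t-test (equal variances):
H₀: μ₁ = μ₂
H₁: μ₁ ≠ μ₂
df = n₁ + n₂ - 2 = 55
Pooled variance s_p² = [(n₁-1)s₁² + (n₂-1)s₂²] / (n₁ + n₂ - 2) = [(27)(12.42²) + (28)(14.56²)] / 55 = 183.6499
SE = √(s_p²(1/n₁ + 1/n₂)) = √(183.6499 × (1/28 + 1/29)) = 3.5905
t = (x̄₁ - x̄₂) / SE = (69.54 - 66.76) / 3.5905 = 2.78 / 3.5905 = 0.774
p-value = 0.4421

Since p-value > α = 0.01, we fail to reject H₀.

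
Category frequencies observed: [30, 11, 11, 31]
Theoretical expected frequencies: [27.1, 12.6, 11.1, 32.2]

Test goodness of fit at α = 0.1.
Chi-square goodness of fit test:
H₀: observed counts match expected distribution
H₁: observed counts differ from expected distribution
df = k - 1 = 3
χ² = Σ(O - E)²/E
   = (30 - 27.1)²/27.1 + (11 - 12.6)²/12.6 + (11 - 11.1)²/11.1 + (31 - 32.2)²/32.2
   = 0.310 + 0.203 + 0.001 + 0.045
   = 0.56
p-value = 0.9057

Since p-value > α = 0.1, we fail to reject H₀.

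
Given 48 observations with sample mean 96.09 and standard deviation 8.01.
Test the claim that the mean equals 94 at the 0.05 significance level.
One-sample t-test:
H₀: μ = 94
H₁: μ ≠ 94
df = n - 1 = 47
t = (x̄ - μ₀) / (s/√n) = (96.09 - 94) / (8.01/√48) = 1.808
p-value = 0.0770

Since p-value > α = 0.05, we fail to reject H₀.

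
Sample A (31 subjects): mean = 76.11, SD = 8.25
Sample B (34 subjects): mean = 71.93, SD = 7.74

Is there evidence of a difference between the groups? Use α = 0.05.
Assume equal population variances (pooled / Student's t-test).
Student's two-sample t-test (equal variances):
H₀: μ₁ = μ₂
H₁: μ₁ ≠ μ₂
df = n₁ + n₂ - 2 = 63
Pooled variance s_p² = [(n₁-1)s₁² + (n₂-1)s₂²] / (n₁ + n₂ - 2) = [(30)(8.25²) + (33)(7.74²)] / 63 = 63.7909
SE = √(s_p²(1/n₁ + 1/n₂)) = √(63.7909 × (1/31 + 1/34)) = 1.9834
t = (x̄₁ - x̄₂) / SE = (76.11 - 71.93) / 1.9834 = 4.18 / 1.9834 = 2.107
p-value = 0.0391

Since p-value < α = 0.05, we reject H₀.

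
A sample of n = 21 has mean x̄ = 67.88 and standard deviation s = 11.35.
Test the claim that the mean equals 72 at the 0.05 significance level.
One-sample t-test:
H₀: μ = 72
H₁: μ ≠ 72
df = n - 1 = 20
t = (x̄ - μ₀) / (s/√n) = (67.88 - 72) / (11.35/√21) = -1.663
p-value = 0.1118

Since p-value > α = 0.05, we fail to reject H₀.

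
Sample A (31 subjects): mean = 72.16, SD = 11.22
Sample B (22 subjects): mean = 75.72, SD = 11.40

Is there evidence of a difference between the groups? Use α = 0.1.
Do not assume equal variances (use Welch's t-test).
Welch's two-sample t-test:
H₀: μ₁ = μ₂
H₁: μ₁ ≠ μ₂
s₁²/n₁ = 11.22²/31 = 4.0609,  s₂²/n₂ = 11.40²/22 = 5.9073
SE = √(s₁²/n₁ + s₂²/n₂) = √(4.0609 + 5.9073) = 3.1572
df (Welch-Satterthwaite) = (s₁²/n₁ + s₂²/n₂)² / [(s₁²/n₁)²/(n₁-1) + (s₂²/n₂)²/(n₂-1)] ≈ 44.93
t = (x̄₁ - x̄₂) / SE = (72.16 - 75.72) / 3.1572 = -3.56 / 3.1572 = -1.128
p-value = 0.2655

Since p-value > α = 0.1, we fail to reject H₀.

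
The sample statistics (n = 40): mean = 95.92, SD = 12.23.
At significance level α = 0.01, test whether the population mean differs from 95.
One-sample t-test:
H₀: μ = 95
H₁: μ ≠ 95
df = n - 1 = 39
t = (x̄ - μ₀) / (s/√n) = (95.92 - 95) / (12.23/√40) = 0.476
p-value = 0.6369

Since p-value > α = 0.01, we fail to reject H₀.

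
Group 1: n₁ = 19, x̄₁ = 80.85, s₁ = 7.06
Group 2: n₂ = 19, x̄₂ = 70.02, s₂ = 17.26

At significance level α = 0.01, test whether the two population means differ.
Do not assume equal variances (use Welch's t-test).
Welch's two-sample t-test:
H₀: μ₁ = μ₂
H₁: μ₁ ≠ μ₂
s₁²/n₁ = 7.06²/19 = 2.6233,  s₂²/n₂ = 17.26²/19 = 15.6793
SE = √(s₁²/n₁ + s₂²/n₂) = √(2.6233 + 15.6793) = 4.2782
df (Welch-Satterthwaite) = (s₁²/n₁ + s₂²/n₂)² / [(s₁²/n₁)²/(n₁-1) + (s₂²/n₂)²/(n₂-1)] ≈ 23.86
t = (x̄₁ - x̄₂) / SE = (80.85 - 70.02) / 4.2782 = 10.83 / 4.2782 = 2.531
p-value = 0.0184

Since p-value > α = 0.01, we fail to reject H₀.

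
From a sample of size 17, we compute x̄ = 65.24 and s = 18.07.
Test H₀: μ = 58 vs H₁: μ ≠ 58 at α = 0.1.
One-sample t-test:
H₀: μ = 58
H₁: μ ≠ 58
df = n - 1 = 16
t = (x̄ - μ₀) / (s/√n) = (65.24 - 58) / (18.07/√17) = 1.652
p-value = 0.1180

Since p-value > α = 0.1, we fail to reject H₀.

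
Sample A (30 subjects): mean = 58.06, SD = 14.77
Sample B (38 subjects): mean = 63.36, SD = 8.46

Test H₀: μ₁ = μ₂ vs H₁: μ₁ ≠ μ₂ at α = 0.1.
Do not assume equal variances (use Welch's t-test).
Welch's two-sample t-test:
H₀: μ₁ = μ₂
H₁: μ₁ ≠ μ₂
s₁²/n₁ = 14.77²/30 = 7.2718,  s₂²/n₂ = 8.46²/38 = 1.8835
SE = √(s₁²/n₁ + s₂²/n₂) = √(7.2718 + 1.8835) = 3.0258
df (Welch-Satterthwaite) = (s₁²/n₁ + s₂²/n₂)² / [(s₁²/n₁)²/(n₁-1) + (s₂²/n₂)²/(n₂-1)] ≈ 43.67
t = (x̄₁ - x̄₂) / SE = (58.06 - 63.36) / 3.0258 = -5.30 / 3.0258 = -1.752
p-value = 0.0869

Since p-value < α = 0.1, we reject H₀.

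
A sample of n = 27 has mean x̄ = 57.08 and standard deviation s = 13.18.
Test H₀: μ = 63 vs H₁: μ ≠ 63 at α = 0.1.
One-sample t-test:
H₀: μ = 63
H₁: μ ≠ 63
df = n - 1 = 26
t = (x̄ - μ₀) / (s/√n) = (57.08 - 63) / (13.18/√27) = -2.334
p-value = 0.0276

Since p-value < α = 0.1, we reject H₀.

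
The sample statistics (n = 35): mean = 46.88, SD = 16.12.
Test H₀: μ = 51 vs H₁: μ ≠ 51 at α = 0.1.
One-sample t-test:
H₀: μ = 51
H₁: μ ≠ 51
df = n - 1 = 34
t = (x̄ - μ₀) / (s/√n) = (46.88 - 51) / (16.12/√35) = -1.512
p-value = 0.1398

Since p-value > α = 0.1, we fail to reject H₀.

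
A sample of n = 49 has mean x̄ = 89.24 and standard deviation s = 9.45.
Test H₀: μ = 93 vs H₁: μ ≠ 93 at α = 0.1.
One-sample t-test:
H₀: μ = 93
H₁: μ ≠ 93
df = n - 1 = 48
t = (x̄ - μ₀) / (s/√n) = (89.24 - 93) / (9.45/√49) = -2.785
p-value = 0.0076

Since p-value < α = 0.1, we reject H₀.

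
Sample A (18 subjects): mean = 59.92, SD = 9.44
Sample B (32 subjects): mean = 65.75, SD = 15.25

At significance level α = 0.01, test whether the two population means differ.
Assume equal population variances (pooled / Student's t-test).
Student's two-sample t-test (equal variances):
H₀: μ₁ = μ₂
H₁: μ₁ ≠ μ₂
df = n₁ + n₂ - 2 = 48
Pooled variance s_p² = [(n₁-1)s₁² + (n₂-1)s₂²] / (n₁ + n₂ - 2) = [(17)(9.44²) + (31)(15.25²)] / 48 = 181.7577
SE = √(s_p²(1/n₁ + 1/n₂)) = √(181.7577 × (1/18 + 1/32)) = 3.9721
t = (x̄₁ - x̄₂) / SE = (59.92 - 65.75) / 3.9721 = -5.83 / 3.9721 = -1.468
p-value = 0.1487

Since p-value > α = 0.01, we fail to reject H₀.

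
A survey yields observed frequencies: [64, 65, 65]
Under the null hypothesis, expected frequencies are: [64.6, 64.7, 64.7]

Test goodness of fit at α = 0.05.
Chi-square goodness of fit test:
H₀: observed counts match expected distribution
H₁: observed counts differ from expected distribution
df = k - 1 = 2
χ² = Σ(O - E)²/E
   = (64 - 64.6)²/64.6 + (65 - 64.7)²/64.7 + (65 - 64.7)²/64.7
   = 0.006 + 0.001 + 0.001
   = 0.01
p-value = 0.9958

Since p-value > α = 0.05, we fail to reject H₀.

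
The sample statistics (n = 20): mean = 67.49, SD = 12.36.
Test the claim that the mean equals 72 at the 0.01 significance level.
One-sample t-test:
H₀: μ = 72
H₁: μ ≠ 72
df = n - 1 = 19
t = (x̄ - μ₀) / (s/√n) = (67.49 - 72) / (12.36/√20) = -1.632
p-value = 0.1192

Since p-value > α = 0.01, we fail to reject H₀.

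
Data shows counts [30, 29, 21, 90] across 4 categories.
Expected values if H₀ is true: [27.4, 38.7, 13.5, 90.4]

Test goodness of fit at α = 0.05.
Chi-square goodness of fit test:
H₀: observed counts match expected distribution
H₁: observed counts differ from expected distribution
df = k - 1 = 3
χ² = Σ(O - E)²/E
   = (30 - 27.4)²/27.4 + (29 - 38.7)²/38.7 + (21 - 13.5)²/13.5 + (90 - 90.4)²/90.4
   = 0.247 + 2.431 + 4.167 + 0.002
   = 6.85
p-value = 0.0770

Since p-value > α = 0.05, we fail to reject H₀.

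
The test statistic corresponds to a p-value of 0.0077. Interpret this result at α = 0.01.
Since p = 0.0077 < α = 0.01, reject H₀.
There is sufficient evidence to reject the null hypothesis; the result is statistically significant at the 0.01 level.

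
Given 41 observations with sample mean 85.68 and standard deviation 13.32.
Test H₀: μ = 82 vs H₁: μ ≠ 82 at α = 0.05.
One-sample t-test:
H₀: μ = 82
H₁: μ ≠ 82
df = n - 1 = 40
t = (x̄ - μ₀) / (s/√n) = (85.68 - 82) / (13.32/√41) = 1.769
p-value = 0.0845

Since p-value > α = 0.05, we fail to reject H₀.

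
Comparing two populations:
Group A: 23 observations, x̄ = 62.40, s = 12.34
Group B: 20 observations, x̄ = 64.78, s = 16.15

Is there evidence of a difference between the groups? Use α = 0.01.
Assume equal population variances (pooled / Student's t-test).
Student's two-sample t-test (equal variances):
H₀: μ₁ = μ₂
H₁: μ₁ ≠ μ₂
df = n₁ + n₂ - 2 = 41
Pooled variance s_p² = [(n₁-1)s₁² + (n₂-1)s₂²] / (n₁ + n₂ - 2) = [(22)(12.34²) + (19)(16.15²)] / 41 = 202.5778
SE = √(s_p²(1/n₁ + 1/n₂)) = √(202.5778 × (1/23 + 1/20)) = 4.3516
t = (x̄₁ - x̄₂) / SE = (62.40 - 64.78) / 4.3516 = -2.38 / 4.3516 = -0.547
p-value = 0.5874

Since p-value > α = 0.01, we fail to reject H₀.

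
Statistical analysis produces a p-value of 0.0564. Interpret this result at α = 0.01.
Since p = 0.0564 > α = 0.01, fail to reject H₀.
There is insufficient evidence to reject the null hypothesis; the result is not statistically significant at the 0.01 level.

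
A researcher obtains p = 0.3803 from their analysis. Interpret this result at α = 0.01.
Since p = 0.3803 > α = 0.01, fail to reject H₀.
There is insufficient evidence to reject the null hypothesis; the result is not statistically significant at the 0.01 level.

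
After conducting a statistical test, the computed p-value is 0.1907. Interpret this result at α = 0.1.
Since p = 0.1907 > α = 0.1, fail to reject H₀.
There is insufficient evidence to reject the null hypothesis; the result is not statistically significant at the 0.1 level.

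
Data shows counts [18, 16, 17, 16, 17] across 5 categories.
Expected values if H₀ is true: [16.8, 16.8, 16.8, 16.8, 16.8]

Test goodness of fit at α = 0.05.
Chi-square goodness of fit test:
H₀: observed counts match expected distribution
H₁: observed counts differ from expected distribution
df = k - 1 = 4
χ² = Σ(O - E)²/E
   = (18 - 16.8)²/16.8 + (16 - 16.8)²/16.8 + (17 - 16.8)²/16.8 + (16 - 16.8)²/16.8 + (17 - 16.8)²/16.8
   = 0.086 + 0.038 + 0.002 + 0.038 + 0.002
   = 0.17
p-value = 0.9967

Since p-value > α = 0.05, we fail to reject H₀.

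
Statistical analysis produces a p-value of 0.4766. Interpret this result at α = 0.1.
Since p = 0.4766 > α = 0.1, fail to reject H₀.
There is insufficient evidence to reject the null hypothesis; the result is not statistically significant at the 0.1 level.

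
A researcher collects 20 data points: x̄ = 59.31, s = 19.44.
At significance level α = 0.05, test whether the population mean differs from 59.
One-sample t-test:
H₀: μ = 59
H₁: μ ≠ 59
df = n - 1 = 19
t = (x̄ - μ₀) / (s/√n) = (59.31 - 59) / (19.44/√20) = 0.071
p-value = 0.9439

Since p-value > α = 0.05, we fail to reject H₀.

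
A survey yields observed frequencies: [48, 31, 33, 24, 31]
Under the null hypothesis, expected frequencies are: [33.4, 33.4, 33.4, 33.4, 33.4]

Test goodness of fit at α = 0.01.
Chi-square goodness of fit test:
H₀: observed counts match expected distribution
H₁: observed counts differ from expected distribution
df = k - 1 = 4
χ² = Σ(O - E)²/E
   = (48 - 33.4)²/33.4 + (31 - 33.4)²/33.4 + (33 - 33.4)²/33.4 + (24 - 33.4)²/33.4 + (31 - 33.4)²/33.4
   = 6.382 + 0.172 + 0.005 + 2.646 + 0.172
   = 9.38
p-value = 0.0523

Since p-value > α = 0.01, we fail to reject H₀.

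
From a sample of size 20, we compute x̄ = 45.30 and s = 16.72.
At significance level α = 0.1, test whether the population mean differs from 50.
One-sample t-test:
H₀: μ = 50
H₁: μ ≠ 50
df = n - 1 = 19
t = (x̄ - μ₀) / (s/√n) = (45.30 - 50) / (16.72/√20) = -1.257
p-value = 0.2239

Since p-value > α = 0.1, we fail to reject H₀.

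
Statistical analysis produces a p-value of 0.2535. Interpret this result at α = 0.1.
Since p = 0.2535 > α = 0.1, fail to reject H₀.
There is insufficient evidence to reject the null hypothesis; the result is not statistically significant at the 0.1 level.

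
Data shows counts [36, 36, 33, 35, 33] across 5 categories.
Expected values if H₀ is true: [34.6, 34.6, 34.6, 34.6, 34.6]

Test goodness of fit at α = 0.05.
Chi-square goodness of fit test:
H₀: observed counts match expected distribution
H₁: observed counts differ from expected distribution
df = k - 1 = 4
χ² = Σ(O - E)²/E
   = (36 - 34.6)²/34.6 + (36 - 34.6)²/34.6 + (33 - 34.6)²/34.6 + (35 - 34.6)²/34.6 + (33 - 34.6)²/34.6
   = 0.057 + 0.057 + 0.074 + 0.005 + 0.074
   = 0.27
p-value = 0.9919

Since p-value > α = 0.05, we fail to reject H₀.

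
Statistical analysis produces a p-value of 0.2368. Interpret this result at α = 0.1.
Since p = 0.2368 > α = 0.1, fail to reject H₀.
There is insufficient evidence to reject the null hypothesis; the result is not statistically significant at the 0.1 level.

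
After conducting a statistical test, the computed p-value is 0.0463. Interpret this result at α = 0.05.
Since p = 0.0463 < α = 0.05, reject H₀.
There is sufficient evidence to reject the null hypothesis; the result is statistically significant at the 0.05 level.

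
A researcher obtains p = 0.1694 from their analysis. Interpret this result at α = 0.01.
Since p = 0.1694 > α = 0.01, fail to reject H₀.
There is insufficient evidence to reject the null hypothesis; the result is not statistically significant at the 0.01 level.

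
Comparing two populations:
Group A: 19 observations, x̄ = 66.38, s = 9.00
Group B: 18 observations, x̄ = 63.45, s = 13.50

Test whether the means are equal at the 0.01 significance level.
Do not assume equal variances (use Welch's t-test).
Welch's two-sample t-test:
H₀: μ₁ = μ₂
H₁: μ₁ ≠ μ₂
s₁²/n₁ = 9.00²/19 = 4.2632,  s₂²/n₂ = 13.50²/18 = 10.1250
SE = √(s₁²/n₁ + s₂²/n₂) = √(4.2632 + 10.1250) = 3.7932
df (Welch-Satterthwaite) = (s₁²/n₁ + s₂²/n₂)² / [(s₁²/n₁)²/(n₁-1) + (s₂²/n₂)²/(n₂-1)] ≈ 29.41
t = (x̄₁ - x̄₂) / SE = (66.38 - 63.45) / 3.7932 = 2.93 / 3.7932 = 0.772
p-value = 0.4460

Since p-value > α = 0.01, we fail to reject H₀.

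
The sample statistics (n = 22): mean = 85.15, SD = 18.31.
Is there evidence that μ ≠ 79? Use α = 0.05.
One-sample t-test:
H₀: μ = 79
H₁: μ ≠ 79
df = n - 1 = 21
t = (x̄ - μ₀) / (s/√n) = (85.15 - 79) / (18.31/√22) = 1.575
p-value = 0.1301

Since p-value > α = 0.05, we fail to reject H₀.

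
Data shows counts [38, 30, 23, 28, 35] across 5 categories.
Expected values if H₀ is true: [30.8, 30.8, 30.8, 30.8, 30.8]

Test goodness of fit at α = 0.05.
Chi-square goodness of fit test:
H₀: observed counts match expected distribution
H₁: observed counts differ from expected distribution
df = k - 1 = 4
χ² = Σ(O - E)²/E
   = (38 - 30.8)²/30.8 + (30 - 30.8)²/30.8 + (23 - 30.8)²/30.8 + (28 - 30.8)²/30.8 + (35 - 30.8)²/30.8
   = 1.683 + 0.021 + 1.975 + 0.255 + 0.573
   = 4.51
p-value = 0.3418

Since p-value > α = 0.05, we fail to reject H₀.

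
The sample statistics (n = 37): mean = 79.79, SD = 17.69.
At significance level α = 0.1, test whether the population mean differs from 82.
One-sample t-test:
H₀: μ = 82
H₁: μ ≠ 82
df = n - 1 = 36
t = (x̄ - μ₀) / (s/√n) = (79.79 - 82) / (17.69/√37) = -0.760
p-value = 0.4523

Since p-value > α = 0.1, we fail to reject H₀.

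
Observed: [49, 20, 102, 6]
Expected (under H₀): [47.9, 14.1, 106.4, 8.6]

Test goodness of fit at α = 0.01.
Chi-square goodness of fit test:
H₀: observed counts match expected distribution
H₁: observed counts differ from expected distribution
df = k - 1 = 3
χ² = Σ(O - E)²/E
   = (49 - 47.9)²/47.9 + (20 - 14.1)²/14.1 + (102 - 106.4)²/106.4 + (6 - 8.6)²/8.6
   = 0.025 + 2.469 + 0.182 + 0.786
   = 3.46
p-value = 0.3257

Since p-value > α = 0.01, we fail to reject H₀.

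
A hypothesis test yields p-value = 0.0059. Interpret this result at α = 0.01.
Since p = 0.0059 < α = 0.01, reject H₀.
There is sufficient evidence to reject the null hypothesis; the result is statistically significant at the 0.01 level.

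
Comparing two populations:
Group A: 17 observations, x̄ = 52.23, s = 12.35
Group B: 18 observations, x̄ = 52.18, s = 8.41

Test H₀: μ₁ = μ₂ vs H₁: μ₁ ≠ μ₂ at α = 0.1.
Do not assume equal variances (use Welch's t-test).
Welch's two-sample t-test:
H₀: μ₁ = μ₂
H₁: μ₁ ≠ μ₂
s₁²/n₁ = 12.35²/17 = 8.9719,  s₂²/n₂ = 8.41²/18 = 3.9293
SE = √(s₁²/n₁ + s₂²/n₂) = √(8.9719 + 3.9293) = 3.5918
df (Welch-Satterthwaite) = (s₁²/n₁ + s₂²/n₂)² / [(s₁²/n₁)²/(n₁-1) + (s₂²/n₂)²/(n₂-1)] ≈ 28.02
t = (x̄₁ - x̄₂) / SE = (52.23 - 52.18) / 3.5918 = 0.05 / 3.5918 = 0.014
p-value = 0.9890

Since p-value > α = 0.1, we fail to reject H₀.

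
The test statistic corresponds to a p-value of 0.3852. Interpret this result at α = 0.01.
Since p = 0.3852 > α = 0.01, fail to reject H₀.
There is insufficient evidence to reject the null hypothesis; the result is not statistically significant at the 0.01 level.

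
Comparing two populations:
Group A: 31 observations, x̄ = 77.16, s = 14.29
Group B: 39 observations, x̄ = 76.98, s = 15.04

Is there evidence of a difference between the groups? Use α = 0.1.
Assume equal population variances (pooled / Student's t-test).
Student's two-sample t-test (equal variances):
H₀: μ₁ = μ₂
H₁: μ₁ ≠ μ₂
df = n₁ + n₂ - 2 = 68
Pooled variance s_p² = [(n₁-1)s₁² + (n₂-1)s₂²] / (n₁ + n₂ - 2) = [(30)(14.29²) + (38)(15.04²)] / 68 = 216.4968
SE = √(s_p²(1/n₁ + 1/n₂)) = √(216.4968 × (1/31 + 1/39)) = 3.5405
t = (x̄₁ - x̄₂) / SE = (77.16 - 76.98) / 3.5405 = 0.18 / 3.5405 = 0.051
p-value = 0.9596

Since p-value > α = 0.1, we fail to reject H₀.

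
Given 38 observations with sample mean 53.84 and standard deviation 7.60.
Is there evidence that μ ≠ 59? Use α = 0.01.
One-sample t-test:
H₀: μ = 59
H₁: μ ≠ 59
df = n - 1 = 37
t = (x̄ - μ₀) / (s/√n) = (53.84 - 59) / (7.60/√38) = -4.185
p-value = 0.0002

Since p-value < α = 0.01, we reject H₀.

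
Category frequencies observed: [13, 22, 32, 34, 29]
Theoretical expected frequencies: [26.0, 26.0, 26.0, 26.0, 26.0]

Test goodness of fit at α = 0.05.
Chi-square goodness of fit test:
H₀: observed counts match expected distribution
H₁: observed counts differ from expected distribution
df = k - 1 = 4
χ² = Σ(O - E)²/E
   = (13 - 26.0)²/26.0 + (22 - 26.0)²/26.0 + (32 - 26.0)²/26.0 + (34 - 26.0)²/26.0 + (29 - 26.0)²/26.0
   = 6.500 + 0.615 + 1.385 + 2.462 + 0.346
   = 11.31
p-value = 0.0233

Since p-value < α = 0.05, we reject H₀.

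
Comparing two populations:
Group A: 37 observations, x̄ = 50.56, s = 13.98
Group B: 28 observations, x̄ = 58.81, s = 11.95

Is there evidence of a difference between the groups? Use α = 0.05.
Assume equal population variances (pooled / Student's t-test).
Student's two-sample t-test (equal variances):
H₀: μ₁ = μ₂
H₁: μ₁ ≠ μ₂
df = n₁ + n₂ - 2 = 63
Pooled variance s_p² = [(n₁-1)s₁² + (n₂-1)s₂²] / (n₁ + n₂ - 2) = [(36)(13.98²) + (27)(11.95²)] / 63 = 172.8813
SE = √(s_p²(1/n₁ + 1/n₂)) = √(172.8813 × (1/37 + 1/28)) = 3.2934
t = (x̄₁ - x̄₂) / SE = (50.56 - 58.81) / 3.2934 = -8.25 / 3.2934 = -2.505
p-value = 0.0148

Since p-value < α = 0.05, we reject H₀.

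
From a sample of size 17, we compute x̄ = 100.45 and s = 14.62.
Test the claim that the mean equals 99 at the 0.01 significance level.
One-sample t-test:
H₀: μ = 99
H₁: μ ≠ 99
df = n - 1 = 16
t = (x̄ - μ₀) / (s/√n) = (100.45 - 99) / (14.62/√17) = 0.409
p-value = 0.6880

Since p-value > α = 0.01, we fail to reject H₀.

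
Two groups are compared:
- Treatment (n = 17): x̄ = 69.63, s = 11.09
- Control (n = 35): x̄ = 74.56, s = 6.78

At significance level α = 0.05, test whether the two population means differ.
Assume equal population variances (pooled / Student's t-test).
Student's two-sample t-test (equal variances):
H₀: μ₁ = μ₂
H₁: μ₁ ≠ μ₂
df = n₁ + n₂ - 2 = 50
Pooled variance s_p² = [(n₁-1)s₁² + (n₂-1)s₂²] / (n₁ + n₂ - 2) = [(16)(11.09²) + (34)(6.78²)] / 50 = 70.6147
SE = √(s_p²(1/n₁ + 1/n₂)) = √(70.6147 × (1/17 + 1/35)) = 2.4842
t = (x̄₁ - x̄₂) / SE = (69.63 - 74.56) / 2.4842 = -4.93 / 2.4842 = -1.985
p-value = 0.0527

Since p-value > α = 0.05, we fail to reject H₀.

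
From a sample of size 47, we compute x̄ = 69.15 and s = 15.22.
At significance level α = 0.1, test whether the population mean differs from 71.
One-sample t-test:
H₀: μ = 71
H₁: μ ≠ 71
df = n - 1 = 46
t = (x̄ - μ₀) / (s/√n) = (69.15 - 71) / (15.22/√47) = -0.833
p-value = 0.4090

Since p-value > α = 0.1, we fail to reject H₀.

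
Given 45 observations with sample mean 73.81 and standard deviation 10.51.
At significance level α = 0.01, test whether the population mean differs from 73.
One-sample t-test:
H₀: μ = 73
H₁: μ ≠ 73
df = n - 1 = 44
t = (x̄ - μ₀) / (s/√n) = (73.81 - 73) / (10.51/√45) = 0.517
p-value = 0.6077

Since p-value > α = 0.01, we fail to reject H₀.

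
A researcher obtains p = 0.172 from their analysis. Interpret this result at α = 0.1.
Since p = 0.172 > α = 0.1, fail to reject H₀.
There is insufficient evidence to reject the null hypothesis; the result is not statistically significant at the 0.1 level.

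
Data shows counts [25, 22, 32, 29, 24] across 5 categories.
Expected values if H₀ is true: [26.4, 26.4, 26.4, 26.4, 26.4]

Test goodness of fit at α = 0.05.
Chi-square goodness of fit test:
H₀: observed counts match expected distribution
H₁: observed counts differ from expected distribution
df = k - 1 = 4
χ² = Σ(O - E)²/E
   = (25 - 26.4)²/26.4 + (22 - 26.4)²/26.4 + (32 - 26.4)²/26.4 + (29 - 26.4)²/26.4 + (24 - 26.4)²/26.4
   = 0.074 + 0.733 + 1.188 + 0.256 + 0.218
   = 2.47
p-value = 0.6501

Since p-value > α = 0.05, we fail to reject H₀.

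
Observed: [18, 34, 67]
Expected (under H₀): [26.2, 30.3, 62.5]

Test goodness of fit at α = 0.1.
Chi-square goodness of fit test:
H₀: observed counts match expected distribution
H₁: observed counts differ from expected distribution
df = k - 1 = 2
χ² = Σ(O - E)²/E
   = (18 - 26.2)²/26.2 + (34 - 30.3)²/30.3 + (67 - 62.5)²/62.5
   = 2.566 + 0.452 + 0.324
   = 3.34
p-value = 0.1880

Since p-value > α = 0.1, we fail to reject H₀.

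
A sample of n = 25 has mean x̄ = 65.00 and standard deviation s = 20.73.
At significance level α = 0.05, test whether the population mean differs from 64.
One-sample t-test:
H₀: μ = 64
H₁: μ ≠ 64
df = n - 1 = 24
t = (x̄ - μ₀) / (s/√n) = (65.00 - 64) / (20.73/√25) = 0.241
p-value = 0.8115

Since p-value > α = 0.05, we fail to reject H₀.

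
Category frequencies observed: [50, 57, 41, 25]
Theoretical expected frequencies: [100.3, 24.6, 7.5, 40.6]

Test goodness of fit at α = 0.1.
Chi-square goodness of fit test:
H₀: observed counts match expected distribution
H₁: observed counts differ from expected distribution
df = k - 1 = 3
χ² = Σ(O - E)²/E
   = (50 - 100.3)²/100.3 + (57 - 24.6)²/24.6 + (41 - 7.5)²/7.5 + (25 - 40.6)²/40.6
   = 25.225 + 42.673 + 149.633 + 5.994
   = 223.53
p-value < 0.0001

Since p-value < α = 0.1, we reject H₀.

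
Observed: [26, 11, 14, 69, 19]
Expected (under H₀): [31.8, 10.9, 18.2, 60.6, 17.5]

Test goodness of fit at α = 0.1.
Chi-square goodness of fit test:
H₀: observed counts match expected distribution
H₁: observed counts differ from expected distribution
df = k - 1 = 4
χ² = Σ(O - E)²/E
   = (26 - 31.8)²/31.8 + (11 - 10.9)²/10.9 + (14 - 18.2)²/18.2 + (69 - 60.6)²/60.6 + (19 - 17.5)²/17.5
   = 1.058 + 0.001 + 0.969 + 1.164 + 0.129
   = 3.32
p-value = 0.5056

Since p-value > α = 0.1, we fail to reject H₀.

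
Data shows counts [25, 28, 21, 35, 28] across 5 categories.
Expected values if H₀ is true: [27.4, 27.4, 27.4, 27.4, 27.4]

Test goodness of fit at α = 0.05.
Chi-square goodness of fit test:
H₀: observed counts match expected distribution
H₁: observed counts differ from expected distribution
df = k - 1 = 4
χ² = Σ(O - E)²/E
   = (25 - 27.4)²/27.4 + (28 - 27.4)²/27.4 + (21 - 27.4)²/27.4 + (35 - 27.4)²/27.4 + (28 - 27.4)²/27.4
   = 0.210 + 0.013 + 1.495 + 2.108 + 0.013
   = 3.84
p-value = 0.4282

Since p-value > α = 0.05, we fail to reject H₀.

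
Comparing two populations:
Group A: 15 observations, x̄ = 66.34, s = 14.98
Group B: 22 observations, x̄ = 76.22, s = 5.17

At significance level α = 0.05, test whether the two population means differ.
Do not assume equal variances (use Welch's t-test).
Welch's two-sample t-test:
H₀: μ₁ = μ₂
H₁: μ₁ ≠ μ₂
s₁²/n₁ = 14.98²/15 = 14.9600,  s₂²/n₂ = 5.17²/22 = 1.2149
SE = √(s₁²/n₁ + s₂²/n₂) = √(14.9600 + 1.2149) = 4.0218
df (Welch-Satterthwaite) = (s₁²/n₁ + s₂²/n₂)² / [(s₁²/n₁)²/(n₁-1) + (s₂²/n₂)²/(n₂-1)] ≈ 16.29
t = (x̄₁ - x̄₂) / SE = (66.34 - 76.22) / 4.0218 = -9.88 / 4.0218 = -2.457
p-value = 0.0256

Since p-value < α = 0.05, we reject H₀.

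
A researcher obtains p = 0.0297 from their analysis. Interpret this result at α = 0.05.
Since p = 0.0297 < α = 0.05, reject H₀.
There is sufficient evidence to reject the null hypothesis; the result is statistically significant at the 0.05 level.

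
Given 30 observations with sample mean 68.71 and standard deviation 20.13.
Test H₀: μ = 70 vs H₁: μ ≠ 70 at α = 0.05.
One-sample t-test:
H₀: μ = 70
H₁: μ ≠ 70
df = n - 1 = 29
t = (x̄ - μ₀) / (s/√n) = (68.71 - 70) / (20.13/√30) = -0.351
p-value = 0.7281

Since p-value > α = 0.05, we fail to reject H₀.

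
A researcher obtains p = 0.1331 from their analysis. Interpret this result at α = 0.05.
Since p = 0.1331 > α = 0.05, fail to reject H₀.
There is insufficient evidence to reject the null hypothesis; the result is not statistically significant at the 0.05 level.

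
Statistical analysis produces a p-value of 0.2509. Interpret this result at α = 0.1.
Since p = 0.2509 > α = 0.1, fail to reject H₀.
There is insufficient evidence to reject the null hypothesis; the result is not statistically significant at the 0.1 level.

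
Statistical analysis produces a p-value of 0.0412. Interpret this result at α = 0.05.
Since p = 0.0412 < α = 0.05, reject H₀.
There is sufficient evidence to reject the null hypothesis; the result is statistically significant at the 0.05 level.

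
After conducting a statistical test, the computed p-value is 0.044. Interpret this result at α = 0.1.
Since p = 0.044 < α = 0.1, reject H₀.
There is sufficient evidence to reject the null hypothesis; the result is statistically significant at the 0.1 level.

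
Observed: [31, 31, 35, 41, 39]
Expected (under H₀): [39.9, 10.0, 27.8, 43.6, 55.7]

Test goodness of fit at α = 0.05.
Chi-square goodness of fit test:
H₀: observed counts match expected distribution
H₁: observed counts differ from expected distribution
df = k - 1 = 4
χ² = Σ(O - E)²/E
   = (31 - 39.9)²/39.9 + (31 - 10.0)²/10.0 + (35 - 27.8)²/27.8 + (41 - 43.6)²/43.6 + (39 - 55.7)²/55.7
   = 1.985 + 44.100 + 1.865 + 0.155 + 5.007
   = 53.11
p-value < 0.0001

Since p-value < α = 0.05, we reject H₀.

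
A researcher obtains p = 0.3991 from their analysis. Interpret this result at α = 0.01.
Since p = 0.3991 > α = 0.01, fail to reject H₀.
There is insufficient evidence to reject the null hypothesis; the result is not statistically significant at the 0.01 level.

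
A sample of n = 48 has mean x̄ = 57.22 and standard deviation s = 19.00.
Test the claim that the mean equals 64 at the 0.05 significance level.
One-sample t-test:
H₀: μ = 64
H₁: μ ≠ 64
df = n - 1 = 47
t = (x̄ - μ₀) / (s/√n) = (57.22 - 64) / (19.00/√48) = -2.472
p-value = 0.0171

Since p-value < α = 0.05, we reject H₀.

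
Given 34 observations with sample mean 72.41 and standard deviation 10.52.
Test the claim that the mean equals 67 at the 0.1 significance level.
One-sample t-test:
H₀: μ = 67
H₁: μ ≠ 67
df = n - 1 = 33
t = (x̄ - μ₀) / (s/√n) = (72.41 - 67) / (10.52/√34) = 2.999
p-value = 0.0051

Since p-value < α = 0.1, we reject H₀.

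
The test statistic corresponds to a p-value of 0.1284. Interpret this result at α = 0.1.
Since p = 0.1284 > α = 0.1, fail to reject H₀.
There is insufficient evidence to reject the null hypothesis; the result is not statistically significant at the 0.1 level.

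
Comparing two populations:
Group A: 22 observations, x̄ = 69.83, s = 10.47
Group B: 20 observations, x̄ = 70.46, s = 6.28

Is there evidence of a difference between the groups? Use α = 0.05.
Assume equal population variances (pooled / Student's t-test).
Student's two-sample t-test (equal variances):
H₀: μ₁ = μ₂
H₁: μ₁ ≠ μ₂
df = n₁ + n₂ - 2 = 40
Pooled variance s_p² = [(n₁-1)s₁² + (n₂-1)s₂²] / (n₁ + n₂ - 2) = [(21)(10.47²) + (19)(6.28²)] / 40 = 76.2842
SE = √(s_p²(1/n₁ + 1/n₂)) = √(76.2842 × (1/22 + 1/20)) = 2.6985
t = (x̄₁ - x̄₂) / SE = (69.83 - 70.46) / 2.6985 = -0.63 / 2.6985 = -0.233
p-value = 0.8166

Since p-value > α = 0.05, we fail to reject H₀.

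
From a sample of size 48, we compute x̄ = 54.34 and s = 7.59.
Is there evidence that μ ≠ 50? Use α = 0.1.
One-sample t-test:
H₀: μ = 50
H₁: μ ≠ 50
df = n - 1 = 47
t = (x̄ - μ₀) / (s/√n) = (54.34 - 50) / (7.59/√48) = 3.962
p-value = 0.0003

Since p-value < α = 0.1, we reject H₀.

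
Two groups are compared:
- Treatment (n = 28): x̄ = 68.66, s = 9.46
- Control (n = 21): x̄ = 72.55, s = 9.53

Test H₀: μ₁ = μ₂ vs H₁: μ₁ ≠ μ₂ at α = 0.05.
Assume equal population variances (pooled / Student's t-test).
Student's two-sample t-test (equal variances):
H₀: μ₁ = μ₂
H₁: μ₁ ≠ μ₂
df = n₁ + n₂ - 2 = 47
Pooled variance s_p² = [(n₁-1)s₁² + (n₂-1)s₂²] / (n₁ + n₂ - 2) = [(27)(9.46²) + (20)(9.53²)] / 47 = 90.0573
SE = √(s_p²(1/n₁ + 1/n₂)) = √(90.0573 × (1/28 + 1/21)) = 2.7395
t = (x̄₁ - x̄₂) / SE = (68.66 - 72.55) / 2.7395 = -3.89 / 2.7395 = -1.420
p-value = 0.1622

Since p-value > α = 0.05, we fail to reject H₀.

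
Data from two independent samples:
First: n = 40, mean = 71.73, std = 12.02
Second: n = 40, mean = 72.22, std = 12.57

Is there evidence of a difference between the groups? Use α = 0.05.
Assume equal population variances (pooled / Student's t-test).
Student's two-sample t-test (equal variances):
H₀: μ₁ = μ₂
H₁: μ₁ ≠ μ₂
df = n₁ + n₂ - 2 = 78
Pooled variance s_p² = [(n₁-1)s₁² + (n₂-1)s₂²] / (n₁ + n₂ - 2) = [(39)(12.02²) + (39)(12.57²)] / 78 = 151.2426
SE = √(s_p²(1/n₁ + 1/n₂)) = √(151.2426 × (1/40 + 1/40)) = 2.7499
t = (x̄₁ - x̄₂) / SE = (71.73 - 72.22) / 2.7499 = -0.49 / 2.7499 = -0.178
p-value = 0.8590

Since p-value > α = 0.05, we fail to reject H₀.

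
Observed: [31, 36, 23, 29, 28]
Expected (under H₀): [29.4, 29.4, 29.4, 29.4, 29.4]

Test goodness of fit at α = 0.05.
Chi-square goodness of fit test:
H₀: observed counts match expected distribution
H₁: observed counts differ from expected distribution
df = k - 1 = 4
χ² = Σ(O - E)²/E
   = (31 - 29.4)²/29.4 + (36 - 29.4)²/29.4 + (23 - 29.4)²/29.4 + (29 - 29.4)²/29.4 + (28 - 29.4)²/29.4
   = 0.087 + 1.482 + 1.393 + 0.005 + 0.067
   = 3.03
p-value = 0.5521

Since p-value > α = 0.05, we fail to reject H₀.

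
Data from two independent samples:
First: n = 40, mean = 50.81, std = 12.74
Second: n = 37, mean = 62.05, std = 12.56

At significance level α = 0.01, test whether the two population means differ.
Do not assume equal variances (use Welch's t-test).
Welch's two-sample t-test:
H₀: μ₁ = μ₂
H₁: μ₁ ≠ μ₂
s₁²/n₁ = 12.74²/40 = 4.0577,  s₂²/n₂ = 12.56²/37 = 4.2636
SE = √(s₁²/n₁ + s₂²/n₂) = √(4.0577 + 4.2636) = 2.8847
df (Welch-Satterthwaite) = (s₁²/n₁ + s₂²/n₂)² / [(s₁²/n₁)²/(n₁-1) + (s₂²/n₂)²/(n₂-1)] ≈ 74.69
t = (x̄₁ - x̄₂) / SE = (50.81 - 62.05) / 2.8847 = -11.24 / 2.8847 = -3.896
p-value = 0.0002

Since p-value < α = 0.01, we reject H₀.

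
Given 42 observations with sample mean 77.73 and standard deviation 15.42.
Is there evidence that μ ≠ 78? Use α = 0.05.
One-sample t-test:
H₀: μ = 78
H₁: μ ≠ 78
df = n - 1 = 41
t = (x̄ - μ₀) / (s/√n) = (77.73 - 78) / (15.42/√42) = -0.113
p-value = 0.9102

Since p-value > α = 0.05, we fail to reject H₀.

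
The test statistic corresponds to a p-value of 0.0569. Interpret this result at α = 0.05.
Since p = 0.0569 > α = 0.05, fail to reject H₀.
There is insufficient evidence to reject the null hypothesis; the result is not statistically significant at the 0.05 level.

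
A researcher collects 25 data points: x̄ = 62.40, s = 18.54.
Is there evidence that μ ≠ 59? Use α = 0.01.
One-sample t-test:
H₀: μ = 59
H₁: μ ≠ 59
df = n - 1 = 24
t = (x̄ - μ₀) / (s/√n) = (62.40 - 59) / (18.54/√25) = 0.917
p-value = 0.3683

Since p-value > α = 0.01, we fail to reject H₀.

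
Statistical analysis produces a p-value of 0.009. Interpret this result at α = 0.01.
Since p = 0.009 < α = 0.01, reject H₀.
There is sufficient evidence to reject the null hypothesis; the result is statistically significant at the 0.01 level.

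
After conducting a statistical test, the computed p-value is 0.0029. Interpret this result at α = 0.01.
Since p = 0.0029 < α = 0.01, reject H₀.
There is sufficient evidence to reject the null hypothesis; the result is statistically significant at the 0.01 level.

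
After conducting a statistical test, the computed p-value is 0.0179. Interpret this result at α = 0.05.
Since p = 0.0179 < α = 0.05, reject H₀.
There is sufficient evidence to reject the null hypothesis; the result is statistically significant at the 0.05 level.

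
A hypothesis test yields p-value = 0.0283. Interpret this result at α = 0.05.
Since p = 0.0283 < α = 0.05, reject H₀.
There is sufficient evidence to reject the null hypothesis; the result is statistically significant at the 0.05 level.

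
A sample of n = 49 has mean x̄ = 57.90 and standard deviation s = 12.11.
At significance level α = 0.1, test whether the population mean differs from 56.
One-sample t-test:
H₀: μ = 56
H₁: μ ≠ 56
df = n - 1 = 48
t = (x̄ - μ₀) / (s/√n) = (57.90 - 56) / (12.11/√49) = 1.098
p-value = 0.2776

Since p-value > α = 0.1, we fail to reject H₀.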